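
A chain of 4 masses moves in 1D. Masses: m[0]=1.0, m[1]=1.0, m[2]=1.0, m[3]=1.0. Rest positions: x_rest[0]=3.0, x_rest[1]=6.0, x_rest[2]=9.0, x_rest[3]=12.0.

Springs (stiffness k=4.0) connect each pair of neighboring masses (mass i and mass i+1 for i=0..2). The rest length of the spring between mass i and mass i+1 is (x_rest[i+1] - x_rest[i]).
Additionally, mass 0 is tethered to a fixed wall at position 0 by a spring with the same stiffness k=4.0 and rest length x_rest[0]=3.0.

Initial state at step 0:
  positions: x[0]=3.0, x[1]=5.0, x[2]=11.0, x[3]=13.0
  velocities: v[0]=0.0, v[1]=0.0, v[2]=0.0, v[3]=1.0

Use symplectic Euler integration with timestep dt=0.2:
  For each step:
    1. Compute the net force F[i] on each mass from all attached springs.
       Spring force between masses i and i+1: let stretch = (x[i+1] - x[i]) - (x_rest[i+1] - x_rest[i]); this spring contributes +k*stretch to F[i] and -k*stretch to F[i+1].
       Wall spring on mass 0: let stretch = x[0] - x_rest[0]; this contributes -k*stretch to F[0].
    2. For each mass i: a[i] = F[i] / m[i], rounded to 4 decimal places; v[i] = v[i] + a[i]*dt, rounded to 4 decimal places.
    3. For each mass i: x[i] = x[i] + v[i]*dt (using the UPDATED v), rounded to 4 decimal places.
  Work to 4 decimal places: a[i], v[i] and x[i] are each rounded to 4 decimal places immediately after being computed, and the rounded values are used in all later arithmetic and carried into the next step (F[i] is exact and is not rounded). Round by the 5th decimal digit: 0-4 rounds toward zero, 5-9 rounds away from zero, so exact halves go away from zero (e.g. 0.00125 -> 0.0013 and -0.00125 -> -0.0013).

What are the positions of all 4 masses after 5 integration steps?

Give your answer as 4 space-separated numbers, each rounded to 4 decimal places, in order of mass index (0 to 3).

Answer: 3.6382 7.3116 9.2103 13.1851

Derivation:
Step 0: x=[3.0000 5.0000 11.0000 13.0000] v=[0.0000 0.0000 0.0000 1.0000]
Step 1: x=[2.8400 5.6400 10.3600 13.3600] v=[-0.8000 3.2000 -3.2000 1.8000]
Step 2: x=[2.6736 6.5872 9.4448 13.7200] v=[-0.8320 4.7360 -4.5760 1.8000]
Step 3: x=[2.7056 7.3654 8.7564 13.8760] v=[0.1600 3.8912 -3.4419 0.7798]
Step 4: x=[3.0503 7.6206 8.6646 13.6928] v=[1.7234 1.2762 -0.4590 -0.9159]
Step 5: x=[3.6382 7.3116 9.2103 13.1851] v=[2.9394 -1.5448 2.7284 -2.5385]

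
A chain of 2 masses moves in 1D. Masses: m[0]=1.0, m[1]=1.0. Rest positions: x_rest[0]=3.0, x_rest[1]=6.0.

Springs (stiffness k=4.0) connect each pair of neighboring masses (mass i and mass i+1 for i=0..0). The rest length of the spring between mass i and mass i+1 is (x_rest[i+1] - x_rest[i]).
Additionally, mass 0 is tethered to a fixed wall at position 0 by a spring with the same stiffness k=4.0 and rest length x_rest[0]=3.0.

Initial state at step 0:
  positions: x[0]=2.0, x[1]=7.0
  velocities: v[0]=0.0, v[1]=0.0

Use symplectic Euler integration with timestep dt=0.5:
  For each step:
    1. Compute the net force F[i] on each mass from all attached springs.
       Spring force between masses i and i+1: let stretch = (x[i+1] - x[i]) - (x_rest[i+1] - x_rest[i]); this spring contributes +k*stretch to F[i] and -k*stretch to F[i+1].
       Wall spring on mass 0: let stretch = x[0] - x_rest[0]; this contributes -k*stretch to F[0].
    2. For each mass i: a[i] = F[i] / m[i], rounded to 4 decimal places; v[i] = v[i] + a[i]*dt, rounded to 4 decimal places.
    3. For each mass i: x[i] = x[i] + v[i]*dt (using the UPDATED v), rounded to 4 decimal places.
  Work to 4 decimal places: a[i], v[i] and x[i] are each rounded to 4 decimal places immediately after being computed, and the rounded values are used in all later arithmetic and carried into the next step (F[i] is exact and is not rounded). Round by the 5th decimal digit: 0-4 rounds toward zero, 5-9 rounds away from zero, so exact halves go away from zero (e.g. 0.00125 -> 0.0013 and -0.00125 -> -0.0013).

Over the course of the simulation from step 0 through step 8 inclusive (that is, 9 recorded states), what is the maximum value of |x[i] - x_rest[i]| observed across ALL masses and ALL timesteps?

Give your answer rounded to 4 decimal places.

Step 0: x=[2.0000 7.0000] v=[0.0000 0.0000]
Step 1: x=[5.0000 5.0000] v=[6.0000 -4.0000]
Step 2: x=[3.0000 6.0000] v=[-4.0000 2.0000]
Step 3: x=[1.0000 7.0000] v=[-4.0000 2.0000]
Step 4: x=[4.0000 5.0000] v=[6.0000 -4.0000]
Step 5: x=[4.0000 5.0000] v=[0.0000 0.0000]
Step 6: x=[1.0000 7.0000] v=[-6.0000 4.0000]
Step 7: x=[3.0000 6.0000] v=[4.0000 -2.0000]
Step 8: x=[5.0000 5.0000] v=[4.0000 -2.0000]
Max displacement = 2.0000

Answer: 2.0000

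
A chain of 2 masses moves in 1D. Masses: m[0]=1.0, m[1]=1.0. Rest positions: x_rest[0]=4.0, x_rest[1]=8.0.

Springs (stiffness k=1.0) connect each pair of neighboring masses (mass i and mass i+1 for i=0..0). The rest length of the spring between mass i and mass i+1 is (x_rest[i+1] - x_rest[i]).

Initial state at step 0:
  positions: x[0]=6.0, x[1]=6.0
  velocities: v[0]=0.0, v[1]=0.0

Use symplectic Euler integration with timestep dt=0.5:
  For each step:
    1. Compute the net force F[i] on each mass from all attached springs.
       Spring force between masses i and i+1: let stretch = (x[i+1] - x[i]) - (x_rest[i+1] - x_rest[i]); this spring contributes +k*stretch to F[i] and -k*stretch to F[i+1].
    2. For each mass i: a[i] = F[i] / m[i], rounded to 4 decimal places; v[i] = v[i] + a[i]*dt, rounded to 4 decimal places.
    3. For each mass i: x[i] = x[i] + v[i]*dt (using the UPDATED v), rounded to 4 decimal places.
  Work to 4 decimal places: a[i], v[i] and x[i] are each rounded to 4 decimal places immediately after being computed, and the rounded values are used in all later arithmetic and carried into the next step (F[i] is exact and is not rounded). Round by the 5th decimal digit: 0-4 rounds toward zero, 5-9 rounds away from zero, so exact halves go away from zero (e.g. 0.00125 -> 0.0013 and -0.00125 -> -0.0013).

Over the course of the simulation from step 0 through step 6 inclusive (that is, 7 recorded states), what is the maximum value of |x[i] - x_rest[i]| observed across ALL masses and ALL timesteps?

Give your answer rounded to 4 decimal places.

Step 0: x=[6.0000 6.0000] v=[0.0000 0.0000]
Step 1: x=[5.0000 7.0000] v=[-2.0000 2.0000]
Step 2: x=[3.5000 8.5000] v=[-3.0000 3.0000]
Step 3: x=[2.2500 9.7500] v=[-2.5000 2.5000]
Step 4: x=[1.8750 10.1250] v=[-0.7500 0.7500]
Step 5: x=[2.5625 9.4375] v=[1.3750 -1.3750]
Step 6: x=[3.9688 8.0313] v=[2.8125 -2.8125]
Max displacement = 2.1250

Answer: 2.1250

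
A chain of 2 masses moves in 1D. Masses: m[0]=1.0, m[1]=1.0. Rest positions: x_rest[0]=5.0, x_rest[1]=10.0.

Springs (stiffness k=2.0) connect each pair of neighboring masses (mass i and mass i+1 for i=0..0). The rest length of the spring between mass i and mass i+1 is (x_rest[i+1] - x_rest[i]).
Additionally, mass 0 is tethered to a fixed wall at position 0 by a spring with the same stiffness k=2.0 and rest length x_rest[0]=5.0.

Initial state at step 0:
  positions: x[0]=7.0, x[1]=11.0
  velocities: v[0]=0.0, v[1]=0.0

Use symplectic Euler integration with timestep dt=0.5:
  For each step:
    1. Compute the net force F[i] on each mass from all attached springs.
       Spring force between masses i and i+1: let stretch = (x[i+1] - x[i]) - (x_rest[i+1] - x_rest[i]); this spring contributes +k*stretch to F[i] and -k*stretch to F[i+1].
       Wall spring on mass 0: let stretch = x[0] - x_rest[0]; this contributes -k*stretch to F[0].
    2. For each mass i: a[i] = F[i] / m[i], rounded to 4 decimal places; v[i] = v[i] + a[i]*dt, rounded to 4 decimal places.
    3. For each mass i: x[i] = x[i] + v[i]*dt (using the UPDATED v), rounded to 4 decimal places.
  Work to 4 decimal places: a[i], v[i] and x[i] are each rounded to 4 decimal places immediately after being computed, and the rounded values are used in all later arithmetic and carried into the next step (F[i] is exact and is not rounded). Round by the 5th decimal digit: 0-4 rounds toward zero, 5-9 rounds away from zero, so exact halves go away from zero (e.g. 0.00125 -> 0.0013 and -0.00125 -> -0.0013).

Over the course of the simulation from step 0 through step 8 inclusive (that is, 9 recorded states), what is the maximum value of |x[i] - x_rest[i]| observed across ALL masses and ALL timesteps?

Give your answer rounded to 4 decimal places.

Step 0: x=[7.0000 11.0000] v=[0.0000 0.0000]
Step 1: x=[5.5000 11.5000] v=[-3.0000 1.0000]
Step 2: x=[4.2500 11.5000] v=[-2.5000 0.0000]
Step 3: x=[4.5000 10.3750] v=[0.5000 -2.2500]
Step 4: x=[5.4375 8.8125] v=[1.8750 -3.1250]
Step 5: x=[5.3438 8.0625] v=[-0.1875 -1.5000]
Step 6: x=[3.9375 8.4532] v=[-2.8126 0.7813]
Step 7: x=[2.8203 9.0860] v=[-2.2344 1.2656]
Step 8: x=[3.4258 9.0860] v=[1.2110 -0.0001]
Max displacement = 2.1797

Answer: 2.1797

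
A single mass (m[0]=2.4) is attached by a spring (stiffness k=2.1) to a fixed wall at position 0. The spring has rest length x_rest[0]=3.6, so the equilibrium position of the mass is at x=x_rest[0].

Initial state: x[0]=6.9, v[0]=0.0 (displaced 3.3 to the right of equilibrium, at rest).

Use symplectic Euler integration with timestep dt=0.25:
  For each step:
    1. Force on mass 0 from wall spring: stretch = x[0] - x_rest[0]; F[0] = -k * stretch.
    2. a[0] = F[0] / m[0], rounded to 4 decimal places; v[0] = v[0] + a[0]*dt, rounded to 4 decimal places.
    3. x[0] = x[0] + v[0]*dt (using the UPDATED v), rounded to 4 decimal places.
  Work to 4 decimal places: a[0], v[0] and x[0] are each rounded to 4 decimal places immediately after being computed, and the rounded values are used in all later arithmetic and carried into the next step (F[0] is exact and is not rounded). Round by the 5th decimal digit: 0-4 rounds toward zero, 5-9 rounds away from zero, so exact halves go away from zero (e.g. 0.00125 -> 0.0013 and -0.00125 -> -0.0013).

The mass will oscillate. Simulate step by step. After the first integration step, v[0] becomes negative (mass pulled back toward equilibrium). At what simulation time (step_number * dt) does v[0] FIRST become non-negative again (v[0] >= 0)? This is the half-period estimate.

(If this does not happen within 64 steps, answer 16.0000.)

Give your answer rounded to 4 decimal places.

Answer: 3.5000

Derivation:
Step 0: x=[6.9000] v=[0.0000]
Step 1: x=[6.7195] v=[-0.7219]
Step 2: x=[6.3684] v=[-1.4043]
Step 3: x=[5.8659] v=[-2.0099]
Step 4: x=[5.2395] v=[-2.5056]
Step 5: x=[4.5234] v=[-2.8643]
Step 6: x=[3.7568] v=[-3.0663]
Step 7: x=[2.9817] v=[-3.1006]
Step 8: x=[2.2404] v=[-2.9654]
Step 9: x=[1.5734] v=[-2.6680]
Step 10: x=[1.0172] v=[-2.2247]
Step 11: x=[0.6023] v=[-1.6597]
Step 12: x=[0.3513] v=[-1.0040]
Step 13: x=[0.2780] v=[-0.2934]
Step 14: x=[0.3863] v=[0.4333]
First v>=0 after going negative at step 14, time=3.5000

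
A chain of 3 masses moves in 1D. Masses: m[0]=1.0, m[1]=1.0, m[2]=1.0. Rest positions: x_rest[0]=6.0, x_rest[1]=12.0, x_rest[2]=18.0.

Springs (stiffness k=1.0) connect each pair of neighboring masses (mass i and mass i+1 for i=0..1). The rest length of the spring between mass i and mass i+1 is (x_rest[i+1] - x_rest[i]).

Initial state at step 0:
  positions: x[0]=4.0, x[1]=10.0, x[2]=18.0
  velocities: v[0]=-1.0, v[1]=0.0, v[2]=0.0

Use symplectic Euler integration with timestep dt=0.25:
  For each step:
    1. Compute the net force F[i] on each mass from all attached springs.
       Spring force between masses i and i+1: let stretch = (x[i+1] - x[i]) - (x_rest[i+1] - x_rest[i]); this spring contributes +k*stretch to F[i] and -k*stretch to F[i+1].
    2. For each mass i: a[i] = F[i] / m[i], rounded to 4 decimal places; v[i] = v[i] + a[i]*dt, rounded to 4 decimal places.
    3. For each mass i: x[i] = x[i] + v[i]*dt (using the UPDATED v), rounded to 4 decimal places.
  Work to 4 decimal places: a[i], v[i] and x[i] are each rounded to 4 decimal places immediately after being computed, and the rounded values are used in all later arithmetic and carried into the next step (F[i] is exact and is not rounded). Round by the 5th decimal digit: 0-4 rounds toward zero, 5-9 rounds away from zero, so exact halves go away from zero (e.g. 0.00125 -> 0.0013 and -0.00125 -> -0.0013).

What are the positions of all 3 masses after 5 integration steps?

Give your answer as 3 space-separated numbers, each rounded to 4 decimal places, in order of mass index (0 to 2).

Step 0: x=[4.0000 10.0000 18.0000] v=[-1.0000 0.0000 0.0000]
Step 1: x=[3.7500 10.1250 17.8750] v=[-1.0000 0.5000 -0.5000]
Step 2: x=[3.5234 10.3360 17.6406] v=[-0.9063 0.8438 -0.9375]
Step 3: x=[3.3476 10.5777 17.3247] v=[-0.7032 0.9668 -1.2637]
Step 4: x=[3.2487 10.7892 16.9621] v=[-0.3957 0.8460 -1.4505]
Step 5: x=[3.2461 10.9152 16.5887] v=[-0.0106 0.5041 -1.4937]

Answer: 3.2461 10.9152 16.5887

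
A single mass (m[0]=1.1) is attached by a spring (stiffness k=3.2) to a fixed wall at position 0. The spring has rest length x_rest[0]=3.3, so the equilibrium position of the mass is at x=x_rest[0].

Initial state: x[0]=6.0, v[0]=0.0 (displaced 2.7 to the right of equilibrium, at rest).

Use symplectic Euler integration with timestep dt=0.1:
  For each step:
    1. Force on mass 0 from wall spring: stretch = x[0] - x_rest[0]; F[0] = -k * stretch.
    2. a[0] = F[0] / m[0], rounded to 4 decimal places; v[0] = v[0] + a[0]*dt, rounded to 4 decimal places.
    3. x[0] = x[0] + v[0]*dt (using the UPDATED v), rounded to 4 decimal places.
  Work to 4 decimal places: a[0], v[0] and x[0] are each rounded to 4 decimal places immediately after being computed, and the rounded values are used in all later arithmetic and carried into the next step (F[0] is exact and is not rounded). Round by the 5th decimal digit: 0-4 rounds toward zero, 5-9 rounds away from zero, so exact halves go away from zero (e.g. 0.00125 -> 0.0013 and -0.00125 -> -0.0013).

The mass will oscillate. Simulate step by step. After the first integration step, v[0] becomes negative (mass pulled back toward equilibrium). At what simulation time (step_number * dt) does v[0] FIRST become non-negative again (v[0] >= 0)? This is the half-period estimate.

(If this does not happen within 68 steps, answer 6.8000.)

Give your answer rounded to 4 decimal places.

Step 0: x=[6.0000] v=[0.0000]
Step 1: x=[5.9215] v=[-0.7855]
Step 2: x=[5.7667] v=[-1.5481]
Step 3: x=[5.5401] v=[-2.2657]
Step 4: x=[5.2484] v=[-2.9174]
Step 5: x=[4.9000] v=[-3.4842]
Step 6: x=[4.5050] v=[-3.9497]
Step 7: x=[4.0750] v=[-4.3003]
Step 8: x=[3.6224] v=[-4.5258]
Step 9: x=[3.1604] v=[-4.6196]
Step 10: x=[2.7025] v=[-4.5790]
Step 11: x=[2.2620] v=[-4.4052]
Step 12: x=[1.8517] v=[-4.1032]
Step 13: x=[1.4835] v=[-3.6819]
Step 14: x=[1.1682] v=[-3.1535]
Step 15: x=[0.9149] v=[-2.5333]
Step 16: x=[0.7310] v=[-1.8395]
Step 17: x=[0.6218] v=[-1.0922]
Step 18: x=[0.5905] v=[-0.3131]
Step 19: x=[0.6380] v=[0.4751]
First v>=0 after going negative at step 19, time=1.9000

Answer: 1.9000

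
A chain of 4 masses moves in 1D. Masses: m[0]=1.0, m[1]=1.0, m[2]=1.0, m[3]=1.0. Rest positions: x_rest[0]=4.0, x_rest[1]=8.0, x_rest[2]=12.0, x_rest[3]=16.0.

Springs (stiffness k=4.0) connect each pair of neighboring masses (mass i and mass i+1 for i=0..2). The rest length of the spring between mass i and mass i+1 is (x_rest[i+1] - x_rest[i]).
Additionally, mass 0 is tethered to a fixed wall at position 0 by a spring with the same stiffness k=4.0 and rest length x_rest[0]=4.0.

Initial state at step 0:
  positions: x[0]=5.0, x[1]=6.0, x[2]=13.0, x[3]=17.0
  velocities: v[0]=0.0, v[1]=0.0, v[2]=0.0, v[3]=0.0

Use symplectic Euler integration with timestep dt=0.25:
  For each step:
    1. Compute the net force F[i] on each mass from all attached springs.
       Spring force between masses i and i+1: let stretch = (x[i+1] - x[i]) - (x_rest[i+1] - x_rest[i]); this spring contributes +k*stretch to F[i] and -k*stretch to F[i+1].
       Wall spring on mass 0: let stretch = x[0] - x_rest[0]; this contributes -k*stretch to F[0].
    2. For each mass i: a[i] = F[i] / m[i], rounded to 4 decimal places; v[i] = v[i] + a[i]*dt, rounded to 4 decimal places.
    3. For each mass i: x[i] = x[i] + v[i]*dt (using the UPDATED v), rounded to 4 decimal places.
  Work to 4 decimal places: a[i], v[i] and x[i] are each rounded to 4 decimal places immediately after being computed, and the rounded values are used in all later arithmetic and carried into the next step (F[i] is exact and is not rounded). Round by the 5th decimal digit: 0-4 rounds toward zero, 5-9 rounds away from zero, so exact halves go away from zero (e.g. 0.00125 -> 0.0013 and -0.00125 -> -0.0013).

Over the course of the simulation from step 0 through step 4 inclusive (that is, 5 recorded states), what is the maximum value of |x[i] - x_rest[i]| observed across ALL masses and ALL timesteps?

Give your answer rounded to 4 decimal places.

Answer: 2.0625

Derivation:
Step 0: x=[5.0000 6.0000 13.0000 17.0000] v=[0.0000 0.0000 0.0000 0.0000]
Step 1: x=[4.0000 7.5000 12.2500 17.0000] v=[-4.0000 6.0000 -3.0000 0.0000]
Step 2: x=[2.8750 9.3125 11.5000 16.8125] v=[-4.5000 7.2500 -3.0000 -0.7500]
Step 3: x=[2.6406 10.0625 11.5313 16.2969] v=[-0.9375 3.0000 0.1250 -2.0625]
Step 4: x=[3.6016 9.3242 12.3868 15.5899] v=[3.8438 -2.9531 3.4218 -2.8281]
Max displacement = 2.0625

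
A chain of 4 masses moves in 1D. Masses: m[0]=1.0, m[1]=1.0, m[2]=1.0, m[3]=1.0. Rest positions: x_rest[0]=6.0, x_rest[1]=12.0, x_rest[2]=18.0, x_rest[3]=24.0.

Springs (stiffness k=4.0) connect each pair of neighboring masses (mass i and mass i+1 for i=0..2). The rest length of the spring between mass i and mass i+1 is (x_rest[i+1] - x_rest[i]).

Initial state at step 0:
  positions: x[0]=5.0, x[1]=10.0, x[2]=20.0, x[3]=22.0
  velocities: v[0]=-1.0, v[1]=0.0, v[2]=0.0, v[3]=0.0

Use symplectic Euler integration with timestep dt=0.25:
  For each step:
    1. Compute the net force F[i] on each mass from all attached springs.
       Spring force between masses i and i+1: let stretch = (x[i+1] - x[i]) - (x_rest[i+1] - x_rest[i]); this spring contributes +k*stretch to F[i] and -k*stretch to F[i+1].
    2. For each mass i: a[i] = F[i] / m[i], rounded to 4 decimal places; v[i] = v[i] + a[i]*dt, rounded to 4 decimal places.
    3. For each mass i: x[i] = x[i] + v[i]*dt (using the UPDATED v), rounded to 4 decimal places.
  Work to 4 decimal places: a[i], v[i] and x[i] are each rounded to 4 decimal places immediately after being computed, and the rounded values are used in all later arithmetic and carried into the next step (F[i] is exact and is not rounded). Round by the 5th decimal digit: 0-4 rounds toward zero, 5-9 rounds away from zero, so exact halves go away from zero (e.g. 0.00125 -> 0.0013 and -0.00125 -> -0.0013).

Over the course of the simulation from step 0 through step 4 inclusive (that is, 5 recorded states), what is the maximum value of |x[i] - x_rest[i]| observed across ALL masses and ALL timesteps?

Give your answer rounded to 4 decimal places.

Step 0: x=[5.0000 10.0000 20.0000 22.0000] v=[-1.0000 0.0000 0.0000 0.0000]
Step 1: x=[4.5000 11.2500 18.0000 23.0000] v=[-2.0000 5.0000 -8.0000 4.0000]
Step 2: x=[4.1875 12.5000 15.5625 24.2500] v=[-1.2500 5.0000 -9.7500 5.0000]
Step 3: x=[4.4531 12.4375 14.5313 24.8281] v=[1.0625 -0.2500 -4.1250 2.3125]
Step 4: x=[5.2148 10.9024 15.5508 24.3320] v=[3.0469 -6.1406 4.0780 -1.9843]
Max displacement = 3.4687

Answer: 3.4687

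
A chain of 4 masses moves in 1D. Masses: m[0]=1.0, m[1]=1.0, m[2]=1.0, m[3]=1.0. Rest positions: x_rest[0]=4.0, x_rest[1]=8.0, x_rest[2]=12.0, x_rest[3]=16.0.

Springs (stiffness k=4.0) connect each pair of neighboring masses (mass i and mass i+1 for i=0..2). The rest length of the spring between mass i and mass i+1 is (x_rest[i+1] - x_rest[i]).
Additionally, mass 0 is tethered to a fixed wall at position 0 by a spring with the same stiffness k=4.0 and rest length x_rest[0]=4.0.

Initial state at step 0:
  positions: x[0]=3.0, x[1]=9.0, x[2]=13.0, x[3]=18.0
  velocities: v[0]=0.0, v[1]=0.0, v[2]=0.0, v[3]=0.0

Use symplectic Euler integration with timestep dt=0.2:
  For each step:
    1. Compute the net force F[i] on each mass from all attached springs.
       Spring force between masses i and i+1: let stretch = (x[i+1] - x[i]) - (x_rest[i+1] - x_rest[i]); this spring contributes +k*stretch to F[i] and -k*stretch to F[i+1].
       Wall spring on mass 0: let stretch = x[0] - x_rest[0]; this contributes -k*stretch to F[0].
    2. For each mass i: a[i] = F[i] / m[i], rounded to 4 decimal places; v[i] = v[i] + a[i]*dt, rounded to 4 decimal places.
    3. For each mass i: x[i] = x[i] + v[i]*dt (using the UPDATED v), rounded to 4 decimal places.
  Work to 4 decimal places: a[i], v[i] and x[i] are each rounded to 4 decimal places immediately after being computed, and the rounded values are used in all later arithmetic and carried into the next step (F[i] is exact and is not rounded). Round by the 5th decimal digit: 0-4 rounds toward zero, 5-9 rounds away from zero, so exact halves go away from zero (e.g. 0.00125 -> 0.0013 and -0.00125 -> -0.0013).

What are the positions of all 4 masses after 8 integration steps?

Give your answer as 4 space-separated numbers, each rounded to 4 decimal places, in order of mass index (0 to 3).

Answer: 4.1758 9.7325 12.0816 15.9473

Derivation:
Step 0: x=[3.0000 9.0000 13.0000 18.0000] v=[0.0000 0.0000 0.0000 0.0000]
Step 1: x=[3.4800 8.6800 13.1600 17.8400] v=[2.4000 -1.6000 0.8000 -0.8000]
Step 2: x=[4.2352 8.2448 13.3520 17.5712] v=[3.7760 -2.1760 0.9600 -1.3440]
Step 3: x=[4.9543 7.9852 13.4019 17.2673] v=[3.5955 -1.2979 0.2496 -1.5194]
Step 4: x=[5.3657 8.1073 13.2036 16.9850] v=[2.0568 0.6107 -0.9914 -1.4117]
Step 5: x=[5.3572 8.6062 12.7949 16.7376] v=[-0.0425 2.4945 -2.0433 -1.2368]
Step 6: x=[5.0114 9.2555 12.3469 16.4994] v=[-1.7291 3.2463 -2.2401 -1.1910]
Step 7: x=[4.5428 9.7203 12.0687 16.2368] v=[-2.3429 2.3241 -1.3912 -1.3130]
Step 8: x=[4.1758 9.7325 12.0816 15.9473] v=[-1.8351 0.0608 0.0646 -1.4475]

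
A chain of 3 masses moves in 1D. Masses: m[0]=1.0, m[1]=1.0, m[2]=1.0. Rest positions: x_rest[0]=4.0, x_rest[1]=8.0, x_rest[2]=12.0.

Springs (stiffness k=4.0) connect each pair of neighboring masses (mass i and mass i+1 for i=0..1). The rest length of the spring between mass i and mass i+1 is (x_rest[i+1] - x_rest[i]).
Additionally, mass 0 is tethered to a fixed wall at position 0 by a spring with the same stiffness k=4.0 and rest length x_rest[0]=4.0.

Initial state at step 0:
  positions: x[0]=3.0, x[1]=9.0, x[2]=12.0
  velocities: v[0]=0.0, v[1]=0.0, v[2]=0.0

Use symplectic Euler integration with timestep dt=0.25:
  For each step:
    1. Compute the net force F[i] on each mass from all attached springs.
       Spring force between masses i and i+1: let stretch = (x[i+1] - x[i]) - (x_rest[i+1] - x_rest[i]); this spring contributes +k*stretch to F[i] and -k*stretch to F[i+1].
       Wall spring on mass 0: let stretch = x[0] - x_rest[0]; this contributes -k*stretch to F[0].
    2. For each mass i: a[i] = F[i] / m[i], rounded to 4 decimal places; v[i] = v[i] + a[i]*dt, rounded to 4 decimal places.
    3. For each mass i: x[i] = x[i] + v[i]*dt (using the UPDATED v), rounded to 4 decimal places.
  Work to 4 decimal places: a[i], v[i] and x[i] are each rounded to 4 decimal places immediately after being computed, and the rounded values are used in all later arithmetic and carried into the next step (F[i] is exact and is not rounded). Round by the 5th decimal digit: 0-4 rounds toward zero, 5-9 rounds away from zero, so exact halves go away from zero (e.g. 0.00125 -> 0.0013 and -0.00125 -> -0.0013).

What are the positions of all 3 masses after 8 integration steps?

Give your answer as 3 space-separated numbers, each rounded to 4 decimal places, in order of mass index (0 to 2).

Answer: 3.8529 7.7629 12.1412

Derivation:
Step 0: x=[3.0000 9.0000 12.0000] v=[0.0000 0.0000 0.0000]
Step 1: x=[3.7500 8.2500 12.2500] v=[3.0000 -3.0000 1.0000]
Step 2: x=[4.6875 7.3750 12.5000] v=[3.7500 -3.5000 1.0000]
Step 3: x=[5.1250 7.1094 12.4688] v=[1.7500 -1.0625 -0.1250]
Step 4: x=[4.7774 7.6875 12.0977] v=[-1.3906 2.3125 -1.4844]
Step 5: x=[3.9629 8.6407 11.6241] v=[-3.2579 3.8126 -1.8946]
Step 6: x=[3.3272 9.1703 11.4046] v=[-2.5430 2.1182 -0.8780]
Step 7: x=[3.3204 8.7977 11.6265] v=[-0.0271 -1.4906 0.8877]
Step 8: x=[3.8529 7.7629 12.1412] v=[2.1298 -4.1391 2.0589]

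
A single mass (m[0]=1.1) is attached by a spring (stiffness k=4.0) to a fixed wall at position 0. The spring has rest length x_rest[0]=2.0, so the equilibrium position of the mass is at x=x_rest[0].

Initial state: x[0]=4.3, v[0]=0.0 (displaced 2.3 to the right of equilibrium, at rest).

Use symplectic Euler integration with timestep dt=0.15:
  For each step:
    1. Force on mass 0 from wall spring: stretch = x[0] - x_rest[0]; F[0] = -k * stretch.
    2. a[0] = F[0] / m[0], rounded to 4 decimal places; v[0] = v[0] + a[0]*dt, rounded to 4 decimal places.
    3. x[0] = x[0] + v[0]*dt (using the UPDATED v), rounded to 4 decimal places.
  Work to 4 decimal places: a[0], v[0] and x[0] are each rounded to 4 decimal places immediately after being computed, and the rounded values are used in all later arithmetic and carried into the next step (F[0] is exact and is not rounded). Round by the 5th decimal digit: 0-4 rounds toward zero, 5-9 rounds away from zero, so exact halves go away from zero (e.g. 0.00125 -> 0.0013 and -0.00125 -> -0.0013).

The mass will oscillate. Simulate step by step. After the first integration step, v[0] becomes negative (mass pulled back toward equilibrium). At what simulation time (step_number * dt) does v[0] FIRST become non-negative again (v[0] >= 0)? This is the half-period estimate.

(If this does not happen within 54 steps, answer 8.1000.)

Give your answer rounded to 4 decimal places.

Answer: 1.6500

Derivation:
Step 0: x=[4.3000] v=[0.0000]
Step 1: x=[4.1118] v=[-1.2545]
Step 2: x=[3.7508] v=[-2.4064]
Step 3: x=[3.2466] v=[-3.3614]
Step 4: x=[2.6404] v=[-4.0414]
Step 5: x=[1.9818] v=[-4.3907]
Step 6: x=[1.3247] v=[-4.3808]
Step 7: x=[0.7228] v=[-4.0125]
Step 8: x=[0.2254] v=[-3.3158]
Step 9: x=[-0.1268] v=[-2.3478]
Step 10: x=[-0.3050] v=[-1.1877]
Step 11: x=[-0.2946] v=[0.0696]
First v>=0 after going negative at step 11, time=1.6500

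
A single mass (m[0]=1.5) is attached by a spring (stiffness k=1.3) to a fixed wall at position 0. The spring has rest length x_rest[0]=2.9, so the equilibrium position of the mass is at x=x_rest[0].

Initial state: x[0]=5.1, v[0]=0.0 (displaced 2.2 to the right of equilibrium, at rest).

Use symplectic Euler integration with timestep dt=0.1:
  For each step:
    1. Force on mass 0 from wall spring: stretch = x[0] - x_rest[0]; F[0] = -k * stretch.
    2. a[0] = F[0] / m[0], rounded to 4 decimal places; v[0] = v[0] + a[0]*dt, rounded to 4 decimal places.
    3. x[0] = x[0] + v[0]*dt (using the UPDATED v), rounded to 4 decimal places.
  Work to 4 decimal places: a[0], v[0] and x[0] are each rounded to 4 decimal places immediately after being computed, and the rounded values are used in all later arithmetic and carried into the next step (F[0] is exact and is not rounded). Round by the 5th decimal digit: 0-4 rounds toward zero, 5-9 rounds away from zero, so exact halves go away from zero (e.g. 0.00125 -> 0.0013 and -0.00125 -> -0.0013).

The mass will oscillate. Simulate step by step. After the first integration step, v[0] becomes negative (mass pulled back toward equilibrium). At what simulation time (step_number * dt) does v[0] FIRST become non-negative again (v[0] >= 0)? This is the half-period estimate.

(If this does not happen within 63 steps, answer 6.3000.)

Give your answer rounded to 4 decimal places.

Answer: 3.4000

Derivation:
Step 0: x=[5.1000] v=[0.0000]
Step 1: x=[5.0809] v=[-0.1907]
Step 2: x=[5.0429] v=[-0.3797]
Step 3: x=[4.9864] v=[-0.5654]
Step 4: x=[4.9118] v=[-0.7462]
Step 5: x=[4.8197] v=[-0.9206]
Step 6: x=[4.7110] v=[-1.0870]
Step 7: x=[4.5866] v=[-1.2440]
Step 8: x=[4.4476] v=[-1.3902]
Step 9: x=[4.2952] v=[-1.5243]
Step 10: x=[4.1307] v=[-1.6452]
Step 11: x=[3.9555] v=[-1.7519]
Step 12: x=[3.7712] v=[-1.8434]
Step 13: x=[3.5793] v=[-1.9189]
Step 14: x=[3.3815] v=[-1.9778]
Step 15: x=[3.1796] v=[-2.0195]
Step 16: x=[2.9752] v=[-2.0437]
Step 17: x=[2.7702] v=[-2.0502]
Step 18: x=[2.5663] v=[-2.0390]
Step 19: x=[2.3653] v=[-2.0101]
Step 20: x=[2.1689] v=[-1.9638]
Step 21: x=[1.9789] v=[-1.9004]
Step 22: x=[1.7968] v=[-1.8206]
Step 23: x=[1.6243] v=[-1.7250]
Step 24: x=[1.4629] v=[-1.6144]
Step 25: x=[1.3139] v=[-1.4899]
Step 26: x=[1.1787] v=[-1.3524]
Step 27: x=[1.0584] v=[-1.2032]
Step 28: x=[0.9540] v=[-1.0436]
Step 29: x=[0.8665] v=[-0.8750]
Step 30: x=[0.7966] v=[-0.6988]
Step 31: x=[0.7450] v=[-0.5165]
Step 32: x=[0.7120] v=[-0.3297]
Step 33: x=[0.6980] v=[-0.1401]
Step 34: x=[0.7031] v=[0.0507]
First v>=0 after going negative at step 34, time=3.4000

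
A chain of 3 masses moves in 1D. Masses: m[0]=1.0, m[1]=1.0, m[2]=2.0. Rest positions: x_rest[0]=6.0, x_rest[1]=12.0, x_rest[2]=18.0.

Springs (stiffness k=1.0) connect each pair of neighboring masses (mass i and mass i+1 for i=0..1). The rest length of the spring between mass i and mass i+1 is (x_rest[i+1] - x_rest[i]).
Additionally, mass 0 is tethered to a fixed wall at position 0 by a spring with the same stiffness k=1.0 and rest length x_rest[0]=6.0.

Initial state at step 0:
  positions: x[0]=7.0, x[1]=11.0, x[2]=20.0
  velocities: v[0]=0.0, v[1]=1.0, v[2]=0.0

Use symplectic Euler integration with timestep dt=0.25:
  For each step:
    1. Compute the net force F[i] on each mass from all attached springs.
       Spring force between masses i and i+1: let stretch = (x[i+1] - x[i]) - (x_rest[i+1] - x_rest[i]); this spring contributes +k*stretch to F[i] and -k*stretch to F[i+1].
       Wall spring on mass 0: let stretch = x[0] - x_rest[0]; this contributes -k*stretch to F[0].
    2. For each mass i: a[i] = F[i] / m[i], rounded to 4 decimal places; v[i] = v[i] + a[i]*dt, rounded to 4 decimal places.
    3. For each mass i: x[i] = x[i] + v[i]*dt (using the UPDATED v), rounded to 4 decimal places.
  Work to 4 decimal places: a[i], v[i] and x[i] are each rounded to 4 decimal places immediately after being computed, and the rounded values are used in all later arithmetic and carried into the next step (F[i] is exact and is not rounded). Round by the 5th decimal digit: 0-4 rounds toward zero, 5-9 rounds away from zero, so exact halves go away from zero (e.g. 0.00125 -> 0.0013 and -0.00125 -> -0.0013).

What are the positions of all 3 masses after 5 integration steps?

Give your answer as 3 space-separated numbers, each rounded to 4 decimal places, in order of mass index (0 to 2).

Step 0: x=[7.0000 11.0000 20.0000] v=[0.0000 1.0000 0.0000]
Step 1: x=[6.8125 11.5625 19.9063] v=[-0.7500 2.2500 -0.3750]
Step 2: x=[6.4961 12.3496 19.7393] v=[-1.2656 3.1485 -0.6680]
Step 3: x=[6.1395 13.2328 19.5289] v=[-1.4263 3.5326 -0.8417]
Step 4: x=[5.8425 14.0661 19.3092] v=[-1.1879 3.3333 -0.8787]
Step 5: x=[5.6944 14.7132 19.1132] v=[-0.5926 2.5882 -0.7841]

Answer: 5.6944 14.7132 19.1132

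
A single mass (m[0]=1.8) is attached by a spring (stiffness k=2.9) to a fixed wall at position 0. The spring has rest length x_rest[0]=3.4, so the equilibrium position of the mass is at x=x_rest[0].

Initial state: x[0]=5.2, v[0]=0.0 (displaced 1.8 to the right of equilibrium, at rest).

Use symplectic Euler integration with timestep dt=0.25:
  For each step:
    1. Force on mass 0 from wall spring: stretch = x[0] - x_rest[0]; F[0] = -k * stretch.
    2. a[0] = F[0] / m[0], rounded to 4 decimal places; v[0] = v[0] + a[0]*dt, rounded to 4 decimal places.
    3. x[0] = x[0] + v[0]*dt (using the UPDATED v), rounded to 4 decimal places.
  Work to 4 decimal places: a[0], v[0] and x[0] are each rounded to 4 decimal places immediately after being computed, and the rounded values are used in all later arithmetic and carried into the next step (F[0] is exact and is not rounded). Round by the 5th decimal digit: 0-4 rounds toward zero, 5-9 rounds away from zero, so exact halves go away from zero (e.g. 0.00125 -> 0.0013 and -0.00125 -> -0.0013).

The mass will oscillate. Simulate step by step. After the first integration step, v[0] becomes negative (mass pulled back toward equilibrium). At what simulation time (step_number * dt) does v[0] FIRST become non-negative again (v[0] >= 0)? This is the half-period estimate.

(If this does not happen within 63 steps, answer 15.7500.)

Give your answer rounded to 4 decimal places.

Answer: 2.5000

Derivation:
Step 0: x=[5.2000] v=[0.0000]
Step 1: x=[5.0188] v=[-0.7250]
Step 2: x=[4.6746] v=[-1.3770]
Step 3: x=[4.2020] v=[-1.8904]
Step 4: x=[3.6487] v=[-2.2134]
Step 5: x=[3.0703] v=[-2.3136]
Step 6: x=[2.5251] v=[-2.1808]
Step 7: x=[2.0680] v=[-1.8284]
Step 8: x=[1.7450] v=[-1.2919]
Step 9: x=[1.5887] v=[-0.6253]
Step 10: x=[1.6148] v=[0.1043]
First v>=0 after going negative at step 10, time=2.5000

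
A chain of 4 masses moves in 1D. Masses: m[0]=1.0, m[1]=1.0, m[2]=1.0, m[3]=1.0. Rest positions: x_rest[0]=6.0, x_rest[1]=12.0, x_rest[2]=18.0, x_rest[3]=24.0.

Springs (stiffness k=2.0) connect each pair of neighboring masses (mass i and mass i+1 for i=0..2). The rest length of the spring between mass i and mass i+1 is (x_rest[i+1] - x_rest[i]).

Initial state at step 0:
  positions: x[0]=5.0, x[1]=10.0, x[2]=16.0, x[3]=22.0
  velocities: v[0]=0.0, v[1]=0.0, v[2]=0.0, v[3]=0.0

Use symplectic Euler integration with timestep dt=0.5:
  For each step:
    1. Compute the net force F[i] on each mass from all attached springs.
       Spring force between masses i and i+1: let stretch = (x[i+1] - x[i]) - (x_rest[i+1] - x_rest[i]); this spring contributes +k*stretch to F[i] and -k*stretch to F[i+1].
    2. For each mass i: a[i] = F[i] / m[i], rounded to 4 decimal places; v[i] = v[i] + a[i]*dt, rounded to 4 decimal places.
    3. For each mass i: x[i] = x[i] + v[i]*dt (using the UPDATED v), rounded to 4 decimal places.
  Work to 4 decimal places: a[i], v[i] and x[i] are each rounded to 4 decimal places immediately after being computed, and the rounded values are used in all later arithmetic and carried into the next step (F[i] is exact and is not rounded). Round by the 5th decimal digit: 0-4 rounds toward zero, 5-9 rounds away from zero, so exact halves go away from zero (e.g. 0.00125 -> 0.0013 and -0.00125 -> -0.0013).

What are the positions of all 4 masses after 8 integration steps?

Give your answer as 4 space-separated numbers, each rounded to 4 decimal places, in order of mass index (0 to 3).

Answer: 4.0626 10.2813 16.7188 21.9376

Derivation:
Step 0: x=[5.0000 10.0000 16.0000 22.0000] v=[0.0000 0.0000 0.0000 0.0000]
Step 1: x=[4.5000 10.5000 16.0000 22.0000] v=[-1.0000 1.0000 0.0000 0.0000]
Step 2: x=[4.0000 10.7500 16.2500 22.0000] v=[-1.0000 0.5000 0.5000 0.0000]
Step 3: x=[3.8750 10.3750 16.6250 22.1250] v=[-0.2500 -0.7500 0.7500 0.2500]
Step 4: x=[4.0000 9.8750 16.6250 22.5000] v=[0.2500 -1.0000 0.0000 0.7500]
Step 5: x=[4.0625 9.8125 16.1875 22.9375] v=[0.1250 -0.1250 -0.8750 0.8750]
Step 6: x=[4.0000 10.0625 15.9375 23.0000] v=[-0.1250 0.5000 -0.5000 0.1250]
Step 7: x=[3.9688 10.2188 16.2813 22.5313] v=[-0.0625 0.3125 0.6875 -0.9375]
Step 8: x=[4.0626 10.2813 16.7188 21.9376] v=[0.1875 0.1250 0.8750 -1.1875]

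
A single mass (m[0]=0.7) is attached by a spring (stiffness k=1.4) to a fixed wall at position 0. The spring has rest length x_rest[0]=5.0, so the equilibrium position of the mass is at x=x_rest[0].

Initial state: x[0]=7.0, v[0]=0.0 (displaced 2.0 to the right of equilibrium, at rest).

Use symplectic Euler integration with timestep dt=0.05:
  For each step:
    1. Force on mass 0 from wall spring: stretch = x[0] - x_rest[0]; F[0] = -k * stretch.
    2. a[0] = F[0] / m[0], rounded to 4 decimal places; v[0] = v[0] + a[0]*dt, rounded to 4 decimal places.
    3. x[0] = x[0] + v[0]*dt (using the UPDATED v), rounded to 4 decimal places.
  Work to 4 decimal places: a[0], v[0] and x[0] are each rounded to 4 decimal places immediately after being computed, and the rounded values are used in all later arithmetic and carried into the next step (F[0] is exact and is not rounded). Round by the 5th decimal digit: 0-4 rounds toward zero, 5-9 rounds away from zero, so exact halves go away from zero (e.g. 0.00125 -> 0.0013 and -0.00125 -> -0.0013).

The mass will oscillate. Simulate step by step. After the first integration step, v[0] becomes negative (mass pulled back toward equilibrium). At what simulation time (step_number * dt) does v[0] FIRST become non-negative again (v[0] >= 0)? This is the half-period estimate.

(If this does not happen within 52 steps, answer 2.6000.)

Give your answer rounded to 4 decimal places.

Step 0: x=[7.0000] v=[0.0000]
Step 1: x=[6.9900] v=[-0.2000]
Step 2: x=[6.9701] v=[-0.3990]
Step 3: x=[6.9403] v=[-0.5960]
Step 4: x=[6.9008] v=[-0.7900]
Step 5: x=[6.8518] v=[-0.9801]
Step 6: x=[6.7935] v=[-1.1653]
Step 7: x=[6.7263] v=[-1.3447]
Step 8: x=[6.6504] v=[-1.5173]
Step 9: x=[6.5663] v=[-1.6823]
Step 10: x=[6.4744] v=[-1.8389]
Step 11: x=[6.3751] v=[-1.9863]
Step 12: x=[6.2689] v=[-2.1238]
Step 13: x=[6.1564] v=[-2.2507]
Step 14: x=[6.0381] v=[-2.3663]
Step 15: x=[5.9146] v=[-2.4701]
Step 16: x=[5.7865] v=[-2.5616]
Step 17: x=[5.6545] v=[-2.6403]
Step 18: x=[5.5192] v=[-2.7058]
Step 19: x=[5.3813] v=[-2.7577]
Step 20: x=[5.2415] v=[-2.7958]
Step 21: x=[5.1005] v=[-2.8200]
Step 22: x=[4.9590] v=[-2.8301]
Step 23: x=[4.8177] v=[-2.8260]
Step 24: x=[4.6773] v=[-2.8078]
Step 25: x=[4.5385] v=[-2.7755]
Step 26: x=[4.4020] v=[-2.7294]
Step 27: x=[4.2685] v=[-2.6696]
Step 28: x=[4.1387] v=[-2.5965]
Step 29: x=[4.0132] v=[-2.5104]
Step 30: x=[3.8926] v=[-2.4117]
Step 31: x=[3.7776] v=[-2.3010]
Step 32: x=[3.6687] v=[-2.1788]
Step 33: x=[3.5664] v=[-2.0457]
Step 34: x=[3.4713] v=[-1.9023]
Step 35: x=[3.3838] v=[-1.7494]
Step 36: x=[3.3044] v=[-1.5878]
Step 37: x=[3.2335] v=[-1.4182]
Step 38: x=[3.1714] v=[-1.2416]
Step 39: x=[3.1185] v=[-1.0587]
Step 40: x=[3.0750] v=[-0.8706]
Step 41: x=[3.0411] v=[-0.6781]
Step 42: x=[3.0170] v=[-0.4822]
Step 43: x=[3.0028] v=[-0.2839]
Step 44: x=[2.9986] v=[-0.0842]
Step 45: x=[3.0044] v=[0.1159]
First v>=0 after going negative at step 45, time=2.2500

Answer: 2.2500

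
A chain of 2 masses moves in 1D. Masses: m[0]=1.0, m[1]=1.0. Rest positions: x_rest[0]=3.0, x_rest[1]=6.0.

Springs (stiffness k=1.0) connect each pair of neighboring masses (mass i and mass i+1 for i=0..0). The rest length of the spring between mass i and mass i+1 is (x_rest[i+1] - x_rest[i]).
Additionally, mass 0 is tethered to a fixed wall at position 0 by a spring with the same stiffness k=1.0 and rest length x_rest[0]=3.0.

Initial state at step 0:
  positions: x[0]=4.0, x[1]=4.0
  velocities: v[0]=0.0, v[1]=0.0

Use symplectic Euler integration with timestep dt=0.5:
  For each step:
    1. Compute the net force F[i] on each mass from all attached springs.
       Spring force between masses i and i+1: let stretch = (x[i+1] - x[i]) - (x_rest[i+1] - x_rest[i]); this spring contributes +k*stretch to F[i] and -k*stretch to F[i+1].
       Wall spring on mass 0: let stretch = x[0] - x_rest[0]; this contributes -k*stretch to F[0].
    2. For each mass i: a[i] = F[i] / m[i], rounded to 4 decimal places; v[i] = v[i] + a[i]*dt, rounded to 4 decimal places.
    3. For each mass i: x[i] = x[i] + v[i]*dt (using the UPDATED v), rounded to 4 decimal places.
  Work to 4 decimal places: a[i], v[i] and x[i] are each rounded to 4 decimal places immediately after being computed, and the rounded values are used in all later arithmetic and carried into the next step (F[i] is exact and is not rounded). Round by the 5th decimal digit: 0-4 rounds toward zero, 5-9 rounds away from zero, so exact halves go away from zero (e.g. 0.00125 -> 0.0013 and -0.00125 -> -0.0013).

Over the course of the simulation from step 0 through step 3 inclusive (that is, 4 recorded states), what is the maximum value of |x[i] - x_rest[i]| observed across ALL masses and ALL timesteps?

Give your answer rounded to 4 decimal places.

Answer: 2.0156

Derivation:
Step 0: x=[4.0000 4.0000] v=[0.0000 0.0000]
Step 1: x=[3.0000 4.7500] v=[-2.0000 1.5000]
Step 2: x=[1.6875 5.8125] v=[-2.6250 2.1250]
Step 3: x=[0.9844 6.5938] v=[-1.4063 1.5625]
Max displacement = 2.0156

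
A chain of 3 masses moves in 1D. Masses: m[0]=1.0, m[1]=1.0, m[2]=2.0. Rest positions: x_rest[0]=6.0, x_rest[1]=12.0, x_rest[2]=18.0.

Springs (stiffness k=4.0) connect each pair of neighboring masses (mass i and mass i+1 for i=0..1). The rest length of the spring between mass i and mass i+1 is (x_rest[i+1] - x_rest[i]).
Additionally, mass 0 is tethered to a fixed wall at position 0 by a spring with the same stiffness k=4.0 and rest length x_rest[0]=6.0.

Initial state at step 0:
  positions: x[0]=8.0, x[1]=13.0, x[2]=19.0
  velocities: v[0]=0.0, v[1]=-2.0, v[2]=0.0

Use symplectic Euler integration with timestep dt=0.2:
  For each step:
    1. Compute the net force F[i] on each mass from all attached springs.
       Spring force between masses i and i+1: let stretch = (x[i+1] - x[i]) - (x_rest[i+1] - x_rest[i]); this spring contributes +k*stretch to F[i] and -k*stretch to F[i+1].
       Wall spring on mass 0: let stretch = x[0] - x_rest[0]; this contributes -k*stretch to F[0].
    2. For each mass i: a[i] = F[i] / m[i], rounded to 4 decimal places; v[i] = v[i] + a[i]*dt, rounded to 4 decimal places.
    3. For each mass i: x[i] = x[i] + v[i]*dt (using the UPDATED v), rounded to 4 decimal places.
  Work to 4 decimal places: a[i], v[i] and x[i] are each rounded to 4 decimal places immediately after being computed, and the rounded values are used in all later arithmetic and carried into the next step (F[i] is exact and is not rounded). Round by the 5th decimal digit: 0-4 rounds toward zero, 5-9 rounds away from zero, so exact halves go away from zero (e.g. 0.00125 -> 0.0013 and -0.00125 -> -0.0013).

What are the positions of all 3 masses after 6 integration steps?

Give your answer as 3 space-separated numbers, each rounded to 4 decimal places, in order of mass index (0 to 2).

Answer: 4.7439 11.7061 18.6338

Derivation:
Step 0: x=[8.0000 13.0000 19.0000] v=[0.0000 -2.0000 0.0000]
Step 1: x=[7.5200 12.7600 19.0000] v=[-2.4000 -1.2000 0.0000]
Step 2: x=[6.6752 12.6800 18.9808] v=[-4.2240 -0.4000 -0.0960]
Step 3: x=[5.7231 12.6474 18.9375] v=[-4.7603 -0.1632 -0.2163]
Step 4: x=[4.9632 12.5133 18.8710] v=[-3.7993 -0.6706 -0.3323]
Step 5: x=[4.6172 12.1884 18.7759] v=[-1.7298 -1.6245 -0.4754]
Step 6: x=[4.7439 11.7061 18.6338] v=[0.6334 -2.4115 -0.7104]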